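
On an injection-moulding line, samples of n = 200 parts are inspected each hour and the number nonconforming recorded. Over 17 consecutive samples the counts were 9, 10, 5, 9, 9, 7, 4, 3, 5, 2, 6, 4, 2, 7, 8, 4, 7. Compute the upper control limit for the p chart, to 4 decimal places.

0.0657

p̄ = Σdᵢ / (k·n) = 101 / (17 × 200) = 0.02971
UCL = p̄ + 3·√(p̄(1−p̄)/n) = 0.02971 + 3 × √(0.02971×0.97029/200) = 0.02971 + 3 × 0.01200 = 0.06572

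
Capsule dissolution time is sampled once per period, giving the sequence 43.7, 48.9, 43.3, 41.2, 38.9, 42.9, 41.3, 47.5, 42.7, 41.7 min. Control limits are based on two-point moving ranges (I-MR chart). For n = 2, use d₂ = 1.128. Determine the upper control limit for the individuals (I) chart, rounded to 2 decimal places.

52.90

X̄ = (43.7 + 48.9 + 43.3 + 41.2 + 38.9 + 42.9 + 41.3 + 47.5 + 42.7 + 41.7) / 10 = 43.2100
Moving ranges: 5.2, 5.6, 2.1, 2.3, 4.0, 1.6, 6.2, 4.8, 1.0; M̄R̄ = 32.8000 / 9 = 3.6444
UCL = X̄ + 3·M̄R̄/d₂ = 43.2100 + 3 × 3.6444 / 1.128 = 52.9027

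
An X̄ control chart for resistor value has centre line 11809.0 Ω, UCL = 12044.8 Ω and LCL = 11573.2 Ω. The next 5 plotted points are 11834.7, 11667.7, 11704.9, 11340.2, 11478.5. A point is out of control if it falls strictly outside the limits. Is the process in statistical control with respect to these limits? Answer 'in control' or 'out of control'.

out of control

Compare each point to [11573.2, 12044.8]: sample 4 = 11340.2 < LCL; sample 5 = 11478.5 < LCL.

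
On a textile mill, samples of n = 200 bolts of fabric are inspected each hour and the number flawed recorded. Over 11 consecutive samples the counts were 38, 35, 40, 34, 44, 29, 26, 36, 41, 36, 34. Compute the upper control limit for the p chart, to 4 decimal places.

p̄ = Σdᵢ / (k·n) = 393 / (11 × 200) = 0.17864
UCL = p̄ + 3·√(p̄(1−p̄)/n) = 0.17864 + 3 × √(0.17864×0.82136/200) = 0.17864 + 3 × 0.02709 = 0.25989

0.2599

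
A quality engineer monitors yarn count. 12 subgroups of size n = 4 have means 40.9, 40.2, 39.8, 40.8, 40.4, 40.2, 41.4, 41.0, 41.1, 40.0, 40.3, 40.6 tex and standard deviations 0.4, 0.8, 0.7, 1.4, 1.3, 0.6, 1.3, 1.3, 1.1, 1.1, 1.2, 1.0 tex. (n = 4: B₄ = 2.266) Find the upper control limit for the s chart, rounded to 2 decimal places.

2.30

s̄ = (0.4 + 0.8 + 0.7 + 1.4 + 1.3 + 0.6 + 1.3 + 1.3 + 1.1 + 1.1 + 1.2 + 1.0) / 12 = 1.0167
UCL_s = B₄·s̄ = 2.266 × 1.0167 = 2.3038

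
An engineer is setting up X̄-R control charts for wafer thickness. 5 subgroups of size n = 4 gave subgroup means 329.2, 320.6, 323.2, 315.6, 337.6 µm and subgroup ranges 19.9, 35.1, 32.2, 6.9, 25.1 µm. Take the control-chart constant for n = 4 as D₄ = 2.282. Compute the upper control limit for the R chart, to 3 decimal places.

R̄ = (19.9 + 35.1 + 32.2 + 6.9 + 25.1) / 5 = 119.2000 / 5 = 23.8400
UCL_R = D₄·R̄ = 2.282 × 23.8400 = 54.4029

54.403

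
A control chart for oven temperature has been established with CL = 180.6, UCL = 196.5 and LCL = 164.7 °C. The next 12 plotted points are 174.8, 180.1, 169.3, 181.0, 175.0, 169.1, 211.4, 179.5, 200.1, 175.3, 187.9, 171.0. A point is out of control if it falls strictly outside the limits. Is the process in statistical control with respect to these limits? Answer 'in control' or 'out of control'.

Compare each point to [164.7, 196.5]: sample 7 = 211.4 > UCL; sample 9 = 200.1 > UCL.

out of control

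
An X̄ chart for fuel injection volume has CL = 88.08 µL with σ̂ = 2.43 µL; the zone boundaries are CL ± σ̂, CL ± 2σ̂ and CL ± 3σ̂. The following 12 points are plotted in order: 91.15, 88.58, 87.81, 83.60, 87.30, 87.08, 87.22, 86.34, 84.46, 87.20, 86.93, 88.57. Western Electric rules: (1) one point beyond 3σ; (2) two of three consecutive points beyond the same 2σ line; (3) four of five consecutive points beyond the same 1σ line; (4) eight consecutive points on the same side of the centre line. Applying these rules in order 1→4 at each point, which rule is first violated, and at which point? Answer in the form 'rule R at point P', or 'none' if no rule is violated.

Zone of each point (C = within 1σ̂, B = 1σ̂–2σ̂, A = 2σ̂–3σ̂, * = beyond 3σ̂; sign = side of CL): 1:+B, 2:+C, 3:-C, 4:-B, 5:-C, 6:-C, 7:-C, 8:-C, 9:-B, 10:-C, 11:-C, 12:+C
Rule 4 (eight consecutive points on the same side of the centre line) is satisfied at point 10.

rule 4 at point 10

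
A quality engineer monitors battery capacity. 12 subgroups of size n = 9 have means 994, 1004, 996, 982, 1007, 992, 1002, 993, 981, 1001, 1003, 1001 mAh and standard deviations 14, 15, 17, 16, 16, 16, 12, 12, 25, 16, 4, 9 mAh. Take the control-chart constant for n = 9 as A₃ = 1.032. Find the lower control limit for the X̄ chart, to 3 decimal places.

X̄̄ = (994 + 1004 + 996 + 982 + 1007 + 992 + 1002 + 993 + 981 + 1001 + 1003 + 1001) / 12 = 996.3333
s̄ = (14 + 15 + 17 + 16 + 16 + 16 + 12 + 12 + 25 + 16 + 4 + 9) / 12 = 14.3333
LCL = X̄̄ − A₃·s̄ = 996.3333 − 1.032 × 14.3333 = 981.5413

981.541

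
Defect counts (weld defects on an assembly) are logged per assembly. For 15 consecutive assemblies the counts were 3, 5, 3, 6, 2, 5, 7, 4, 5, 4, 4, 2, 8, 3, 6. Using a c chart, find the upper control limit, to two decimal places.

10.81

c̄ = (3 + 5 + 3 + 6 + 2 + 5 + 7 + 4 + 5 + 4 + 4 + 2 + 8 + 3 + 6) / 15 = 67 / 15 = 4.4667
UCL = c̄ + 3√c̄ = 4.4667 + 3 × √4.4667 = 4.4667 + 3 × 2.1134 = 10.8070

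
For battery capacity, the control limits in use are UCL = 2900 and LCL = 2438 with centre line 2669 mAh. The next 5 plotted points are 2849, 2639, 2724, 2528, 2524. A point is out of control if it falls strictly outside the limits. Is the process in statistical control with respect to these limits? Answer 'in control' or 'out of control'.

All 5 points lie within [2438, 2900].

in control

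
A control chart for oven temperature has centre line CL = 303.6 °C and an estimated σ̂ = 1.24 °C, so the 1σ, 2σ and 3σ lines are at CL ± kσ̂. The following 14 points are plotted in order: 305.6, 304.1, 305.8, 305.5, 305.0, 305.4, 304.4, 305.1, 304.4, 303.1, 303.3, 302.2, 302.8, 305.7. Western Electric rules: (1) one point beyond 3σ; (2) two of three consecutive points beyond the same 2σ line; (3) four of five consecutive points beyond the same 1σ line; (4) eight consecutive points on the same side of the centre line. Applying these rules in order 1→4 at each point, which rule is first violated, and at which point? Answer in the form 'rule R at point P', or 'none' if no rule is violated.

rule 3 at point 5

Zone of each point (C = within 1σ̂, B = 1σ̂–2σ̂, A = 2σ̂–3σ̂, * = beyond 3σ̂; sign = side of CL): 1:+B, 2:+C, 3:+B, 4:+B, 5:+B, 6:+B, 7:+C, 8:+B, 9:+C, 10:-C, 11:-C, 12:-B, 13:-C, 14:+B
Rule 3 (four of five consecutive points beyond the same 1σ limit) is satisfied at point 5.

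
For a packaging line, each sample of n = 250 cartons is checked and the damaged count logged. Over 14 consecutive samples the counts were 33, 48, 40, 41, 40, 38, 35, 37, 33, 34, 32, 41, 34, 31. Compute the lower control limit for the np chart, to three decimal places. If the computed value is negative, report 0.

20.098

p̄ = Σdᵢ / (k·n) = 517 / (14 × 250) = 0.14771
LCL = np̄ − 3·√(np̄(1−p̄)) = 36.9286 − 3 × 5.6101 = 20.0981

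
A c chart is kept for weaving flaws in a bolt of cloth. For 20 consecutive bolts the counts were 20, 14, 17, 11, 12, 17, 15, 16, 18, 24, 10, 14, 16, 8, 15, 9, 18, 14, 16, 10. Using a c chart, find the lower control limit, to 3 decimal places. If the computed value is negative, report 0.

3.198

c̄ = (20 + 14 + 17 + 11 + 12 + 17 + 15 + 16 + 18 + 24 + 10 + 14 + 16 + 8 + 15 + 9 + 18 + 14 + 16 + 10) / 20 = 294 / 20 = 14.7000
LCL = c̄ − 3√c̄ = 14.7000 − 3 × 3.8341 = 3.1978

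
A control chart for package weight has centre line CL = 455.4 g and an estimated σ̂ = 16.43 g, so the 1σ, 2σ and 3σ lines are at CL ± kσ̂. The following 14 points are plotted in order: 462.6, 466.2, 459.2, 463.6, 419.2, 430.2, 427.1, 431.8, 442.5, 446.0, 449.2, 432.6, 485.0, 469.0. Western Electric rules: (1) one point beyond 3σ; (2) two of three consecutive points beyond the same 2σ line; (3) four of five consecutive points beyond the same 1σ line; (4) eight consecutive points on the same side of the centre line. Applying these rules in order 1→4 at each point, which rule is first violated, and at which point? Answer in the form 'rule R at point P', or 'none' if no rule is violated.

rule 3 at point 8

Zone of each point (C = within 1σ̂, B = 1σ̂–2σ̂, A = 2σ̂–3σ̂, * = beyond 3σ̂; sign = side of CL): 1:+C, 2:+C, 3:+C, 4:+C, 5:-A, 6:-B, 7:-B, 8:-B, 9:-C, 10:-C, 11:-C, 12:-B, 13:+B, 14:+C
Rule 3 (four of five consecutive points beyond the same 1σ limit) is satisfied at point 8.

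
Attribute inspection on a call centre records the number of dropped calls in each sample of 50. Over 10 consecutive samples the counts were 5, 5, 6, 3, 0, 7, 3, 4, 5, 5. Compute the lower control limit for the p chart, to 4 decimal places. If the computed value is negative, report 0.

0.0000

p̄ = Σdᵢ / (k·n) = 43 / (10 × 50) = 0.08600
LCL = p̄ − 3·√(p̄(1−p̄)/n) = 0.08600 − 3 × 0.03965 = -0.03295 → 0 (negative, so LCL = 0)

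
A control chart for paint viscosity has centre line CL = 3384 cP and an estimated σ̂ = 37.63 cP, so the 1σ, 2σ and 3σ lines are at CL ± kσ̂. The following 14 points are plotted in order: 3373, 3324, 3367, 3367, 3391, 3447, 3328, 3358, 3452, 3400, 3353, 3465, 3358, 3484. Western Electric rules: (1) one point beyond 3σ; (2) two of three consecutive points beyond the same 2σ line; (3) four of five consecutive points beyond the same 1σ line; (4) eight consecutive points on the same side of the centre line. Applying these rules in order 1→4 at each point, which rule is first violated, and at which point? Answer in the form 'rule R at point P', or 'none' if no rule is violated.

Zone of each point (C = within 1σ̂, B = 1σ̂–2σ̂, A = 2σ̂–3σ̂, * = beyond 3σ̂; sign = side of CL): 1:-C, 2:-B, 3:-C, 4:-C, 5:+C, 6:+B, 7:-B, 8:-C, 9:+B, 10:+C, 11:-C, 12:+A, 13:-C, 14:+A
Rule 2 (two of three consecutive points beyond the same 2σ limit) is satisfied at point 14.

rule 2 at point 14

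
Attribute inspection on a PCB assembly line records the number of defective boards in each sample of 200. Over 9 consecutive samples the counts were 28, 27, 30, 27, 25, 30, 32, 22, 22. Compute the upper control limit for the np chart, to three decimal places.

p̄ = Σdᵢ / (k·n) = 243 / (9 × 200) = 0.13500
UCL = np̄ + 3·√(np̄(1−p̄)) = 27.0000 + 3 × √(27.0000×0.86500) = 27.0000 + 3 × 4.8327 = 41.4981

41.498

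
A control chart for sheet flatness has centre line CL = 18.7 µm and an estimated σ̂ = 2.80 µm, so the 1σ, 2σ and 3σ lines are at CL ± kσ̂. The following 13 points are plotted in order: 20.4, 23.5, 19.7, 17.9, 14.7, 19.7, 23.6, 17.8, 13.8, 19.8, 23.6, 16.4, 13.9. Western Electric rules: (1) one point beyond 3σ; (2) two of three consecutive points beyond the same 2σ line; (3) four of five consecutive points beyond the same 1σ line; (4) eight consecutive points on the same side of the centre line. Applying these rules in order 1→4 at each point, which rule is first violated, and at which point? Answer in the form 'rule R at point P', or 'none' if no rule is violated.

none

Zone of each point (C = within 1σ̂, B = 1σ̂–2σ̂, A = 2σ̂–3σ̂, * = beyond 3σ̂; sign = side of CL): 1:+C, 2:+B, 3:+C, 4:-C, 5:-B, 6:+C, 7:+B, 8:-C, 9:-B, 10:+C, 11:+B, 12:-C, 13:-B
No rule fires across all 13 points.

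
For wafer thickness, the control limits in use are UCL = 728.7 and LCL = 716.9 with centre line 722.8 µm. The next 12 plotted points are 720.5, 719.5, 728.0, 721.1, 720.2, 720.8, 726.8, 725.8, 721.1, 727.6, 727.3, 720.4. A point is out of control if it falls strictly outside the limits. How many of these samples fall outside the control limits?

All 12 points lie within [716.9, 728.7].

0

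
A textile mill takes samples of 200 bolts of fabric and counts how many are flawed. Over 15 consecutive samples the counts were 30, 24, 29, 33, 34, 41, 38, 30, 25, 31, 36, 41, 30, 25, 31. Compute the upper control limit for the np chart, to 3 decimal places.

47.394

p̄ = Σdᵢ / (k·n) = 478 / (15 × 200) = 0.15933
UCL = np̄ + 3·√(np̄(1−p̄)) = 31.8667 + 3 × √(31.8667×0.84067) = 31.8667 + 3 × 5.1758 = 47.3942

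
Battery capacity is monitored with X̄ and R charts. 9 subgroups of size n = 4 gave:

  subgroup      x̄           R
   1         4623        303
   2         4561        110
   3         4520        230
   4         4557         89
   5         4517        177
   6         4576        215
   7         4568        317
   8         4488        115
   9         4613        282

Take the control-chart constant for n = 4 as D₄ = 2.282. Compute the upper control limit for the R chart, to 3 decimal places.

R̄ = (303 + 110 + 230 + 89 + 177 + 215 + 317 + 115 + 282) / 9 = 1838.0000 / 9 = 204.2222
UCL_R = D₄·R̄ = 2.282 × 204.2222 = 466.0351

466.035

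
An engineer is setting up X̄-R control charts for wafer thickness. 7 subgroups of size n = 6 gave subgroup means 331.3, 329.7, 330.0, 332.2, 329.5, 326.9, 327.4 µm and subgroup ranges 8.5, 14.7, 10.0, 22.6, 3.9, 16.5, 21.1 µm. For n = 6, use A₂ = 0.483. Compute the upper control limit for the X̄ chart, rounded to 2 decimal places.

336.29

X̄̄ = (331.3 + 329.7 + 330.0 + 332.2 + 329.5 + 326.9 + 327.4) / 7 = 2307.0000 / 7 = 329.5714
R̄ = (8.5 + 14.7 + 10.0 + 22.6 + 3.9 + 16.5 + 21.1) / 7 = 97.3000 / 7 = 13.9000
UCL = X̄̄ + A₂·R̄ = 329.5714 + 0.483 × 13.9000 = 336.2851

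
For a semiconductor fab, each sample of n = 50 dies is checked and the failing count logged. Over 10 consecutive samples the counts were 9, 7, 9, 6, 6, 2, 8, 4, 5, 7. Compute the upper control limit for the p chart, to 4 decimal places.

0.2668

p̄ = Σdᵢ / (k·n) = 63 / (10 × 50) = 0.12600
UCL = p̄ + 3·√(p̄(1−p̄)/n) = 0.12600 + 3 × √(0.12600×0.87400/50) = 0.12600 + 3 × 0.04693 = 0.26679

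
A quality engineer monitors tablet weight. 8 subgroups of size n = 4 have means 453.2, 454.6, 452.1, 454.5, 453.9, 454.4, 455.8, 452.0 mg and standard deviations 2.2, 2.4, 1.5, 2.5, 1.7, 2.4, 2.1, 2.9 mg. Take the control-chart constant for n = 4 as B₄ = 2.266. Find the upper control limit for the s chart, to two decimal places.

5.01

s̄ = (2.2 + 2.4 + 1.5 + 2.5 + 1.7 + 2.4 + 2.1 + 2.9) / 8 = 2.2125
UCL_s = B₄·s̄ = 2.266 × 2.2125 = 5.0135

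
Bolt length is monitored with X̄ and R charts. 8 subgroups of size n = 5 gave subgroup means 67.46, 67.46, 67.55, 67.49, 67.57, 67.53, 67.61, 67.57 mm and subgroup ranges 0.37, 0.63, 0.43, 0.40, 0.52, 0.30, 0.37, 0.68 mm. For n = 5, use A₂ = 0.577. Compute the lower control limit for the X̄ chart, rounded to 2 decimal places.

X̄̄ = (67.46 + 67.46 + 67.55 + 67.49 + 67.57 + 67.53 + 67.61 + 67.57) / 8 = 540.2400 / 8 = 67.5300
R̄ = (0.37 + 0.63 + 0.43 + 0.40 + 0.52 + 0.30 + 0.37 + 0.68) / 8 = 3.7000 / 8 = 0.4625
LCL = X̄̄ − A₂·R̄ = 67.5300 − 0.577 × 0.4625 = 67.2631

67.26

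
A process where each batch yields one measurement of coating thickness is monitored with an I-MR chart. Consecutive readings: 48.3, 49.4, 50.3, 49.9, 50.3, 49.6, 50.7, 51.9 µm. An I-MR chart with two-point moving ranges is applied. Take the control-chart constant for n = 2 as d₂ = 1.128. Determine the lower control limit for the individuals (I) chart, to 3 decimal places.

47.846

X̄ = (48.3 + 49.4 + 50.3 + 49.9 + 50.3 + 49.6 + 50.7 + 51.9) / 8 = 50.0500
Moving ranges: 1.1, 0.9, 0.4, 0.4, 0.7, 1.1, 1.2; M̄R̄ = 5.8000 / 7 = 0.8286
LCL = X̄ − 3·M̄R̄/d₂ = 50.0500 − 3 × 0.8286 / 1.128 = 47.8464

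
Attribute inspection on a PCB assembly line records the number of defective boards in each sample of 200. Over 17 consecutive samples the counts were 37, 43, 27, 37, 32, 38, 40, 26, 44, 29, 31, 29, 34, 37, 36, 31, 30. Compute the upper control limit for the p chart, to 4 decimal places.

0.2507

p̄ = Σdᵢ / (k·n) = 581 / (17 × 200) = 0.17088
UCL = p̄ + 3·√(p̄(1−p̄)/n) = 0.17088 + 3 × √(0.17088×0.82912/200) = 0.17088 + 3 × 0.02662 = 0.25073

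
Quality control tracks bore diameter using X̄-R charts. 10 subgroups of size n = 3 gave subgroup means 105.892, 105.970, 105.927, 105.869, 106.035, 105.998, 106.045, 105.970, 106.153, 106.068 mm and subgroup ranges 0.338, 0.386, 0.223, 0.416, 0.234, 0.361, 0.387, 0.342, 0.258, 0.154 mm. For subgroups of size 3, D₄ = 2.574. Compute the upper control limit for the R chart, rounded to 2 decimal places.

R̄ = (0.338 + 0.386 + 0.223 + 0.416 + 0.234 + 0.361 + 0.387 + 0.342 + 0.258 + 0.154) / 10 = 3.0990 / 10 = 0.3099
UCL_R = D₄·R̄ = 2.574 × 0.3099 = 0.7977

0.80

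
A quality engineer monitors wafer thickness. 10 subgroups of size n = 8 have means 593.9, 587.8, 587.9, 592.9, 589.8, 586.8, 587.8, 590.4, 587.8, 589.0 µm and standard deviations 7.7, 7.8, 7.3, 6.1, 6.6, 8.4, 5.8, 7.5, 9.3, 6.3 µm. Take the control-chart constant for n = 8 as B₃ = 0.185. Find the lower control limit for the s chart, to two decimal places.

1.35

s̄ = (7.7 + 7.8 + 7.3 + 6.1 + 6.6 + 8.4 + 5.8 + 7.5 + 9.3 + 6.3) / 10 = 7.2800
LCL_s = B₃·s̄ = 0.185 × 7.2800 = 1.3468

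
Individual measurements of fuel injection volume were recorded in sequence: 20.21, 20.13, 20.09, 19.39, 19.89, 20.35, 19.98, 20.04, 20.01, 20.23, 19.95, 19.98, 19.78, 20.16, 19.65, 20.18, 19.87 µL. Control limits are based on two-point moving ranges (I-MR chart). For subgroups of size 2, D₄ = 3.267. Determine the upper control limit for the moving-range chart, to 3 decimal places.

Moving ranges: 0.08, 0.04, 0.70, 0.50, 0.46, 0.37, 0.06, 0.03, 0.22, 0.28, 0.03, 0.20, 0.38, 0.51, 0.53, 0.31; M̄R̄ = 4.7000 / 16 = 0.2938
UCL_MR = D₄·M̄R̄ = 3.267 × 0.2938 = 0.9597

0.960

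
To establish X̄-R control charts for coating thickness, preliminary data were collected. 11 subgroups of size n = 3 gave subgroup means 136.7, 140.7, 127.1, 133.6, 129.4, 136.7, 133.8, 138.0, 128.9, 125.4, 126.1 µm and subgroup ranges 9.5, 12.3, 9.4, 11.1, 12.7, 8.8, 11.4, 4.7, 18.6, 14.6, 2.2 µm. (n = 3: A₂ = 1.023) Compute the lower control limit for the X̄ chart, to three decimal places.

121.677

X̄̄ = (136.7 + 140.7 + 127.1 + 133.6 + 129.4 + 136.7 + 133.8 + 138.0 + 128.9 + 125.4 + 126.1) / 11 = 1456.4000 / 11 = 132.4000
R̄ = (9.5 + 12.3 + 9.4 + 11.1 + 12.7 + 8.8 + 11.4 + 4.7 + 18.6 + 14.6 + 2.2) / 11 = 115.3000 / 11 = 10.4818
LCL = X̄̄ − A₂·R̄ = 132.4000 − 1.023 × 10.4818 = 121.6771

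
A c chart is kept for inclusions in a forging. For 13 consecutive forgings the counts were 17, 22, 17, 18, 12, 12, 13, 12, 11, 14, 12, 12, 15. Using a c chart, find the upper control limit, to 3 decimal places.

c̄ = (17 + 22 + 17 + 18 + 12 + 12 + 13 + 12 + 11 + 14 + 12 + 12 + 15) / 13 = 187 / 13 = 14.3846
UCL = c̄ + 3√c̄ = 14.3846 + 3 × √14.3846 = 14.3846 + 3 × 3.7927 = 25.7627

25.763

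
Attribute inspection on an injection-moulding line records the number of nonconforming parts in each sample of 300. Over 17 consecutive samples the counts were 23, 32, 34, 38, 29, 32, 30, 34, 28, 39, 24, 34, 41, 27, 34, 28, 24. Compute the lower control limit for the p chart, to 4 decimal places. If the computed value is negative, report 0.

p̄ = Σdᵢ / (k·n) = 531 / (17 × 300) = 0.10412
LCL = p̄ − 3·√(p̄(1−p̄)/n) = 0.10412 − 3 × 0.01763 = 0.05122

0.0512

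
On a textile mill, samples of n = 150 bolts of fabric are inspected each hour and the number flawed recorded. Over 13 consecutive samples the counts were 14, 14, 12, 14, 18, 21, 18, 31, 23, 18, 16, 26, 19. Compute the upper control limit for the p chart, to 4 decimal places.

0.2062

p̄ = Σdᵢ / (k·n) = 244 / (13 × 150) = 0.12513
UCL = p̄ + 3·√(p̄(1−p̄)/n) = 0.12513 + 3 × √(0.12513×0.87487/150) = 0.12513 + 3 × 0.02701 = 0.20617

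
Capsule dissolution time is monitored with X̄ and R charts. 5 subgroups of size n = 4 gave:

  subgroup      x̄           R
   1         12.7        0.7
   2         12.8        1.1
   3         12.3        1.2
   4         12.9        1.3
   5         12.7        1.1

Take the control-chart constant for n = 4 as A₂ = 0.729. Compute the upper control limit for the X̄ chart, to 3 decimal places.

X̄̄ = (12.7 + 12.8 + 12.3 + 12.9 + 12.7) / 5 = 63.4000 / 5 = 12.6800
R̄ = (0.7 + 1.1 + 1.2 + 1.3 + 1.1) / 5 = 5.4000 / 5 = 1.0800
UCL = X̄̄ + A₂·R̄ = 12.6800 + 0.729 × 1.0800 = 13.4673

13.467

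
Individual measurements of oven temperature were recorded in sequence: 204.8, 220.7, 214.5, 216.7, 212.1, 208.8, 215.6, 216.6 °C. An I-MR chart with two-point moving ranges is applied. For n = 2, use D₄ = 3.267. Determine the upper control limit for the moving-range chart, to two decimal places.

18.67

Moving ranges: 15.9, 6.2, 2.2, 4.6, 3.3, 6.8, 1.0; M̄R̄ = 40.0000 / 7 = 5.7143
UCL_MR = D₄·M̄R̄ = 3.267 × 5.7143 = 18.6686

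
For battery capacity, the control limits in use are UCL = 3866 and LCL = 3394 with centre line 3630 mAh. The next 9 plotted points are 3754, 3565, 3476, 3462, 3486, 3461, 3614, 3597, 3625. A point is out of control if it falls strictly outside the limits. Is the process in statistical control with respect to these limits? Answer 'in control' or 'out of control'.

in control

All 9 points lie within [3394, 3866].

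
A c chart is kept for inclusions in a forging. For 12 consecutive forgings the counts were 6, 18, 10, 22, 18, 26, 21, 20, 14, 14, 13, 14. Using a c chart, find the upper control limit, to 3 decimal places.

c̄ = (6 + 18 + 10 + 22 + 18 + 26 + 21 + 20 + 14 + 14 + 13 + 14) / 12 = 196 / 12 = 16.3333
UCL = c̄ + 3√c̄ = 16.3333 + 3 × √16.3333 = 16.3333 + 3 × 4.0415 = 28.4577

28.458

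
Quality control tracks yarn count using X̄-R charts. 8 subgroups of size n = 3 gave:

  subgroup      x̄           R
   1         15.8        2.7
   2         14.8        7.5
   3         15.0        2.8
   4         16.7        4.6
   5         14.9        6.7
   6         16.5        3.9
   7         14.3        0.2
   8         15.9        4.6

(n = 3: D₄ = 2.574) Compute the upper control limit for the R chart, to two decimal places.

10.62

R̄ = (2.7 + 7.5 + 2.8 + 4.6 + 6.7 + 3.9 + 0.2 + 4.6) / 8 = 33.0000 / 8 = 4.1250
UCL_R = D₄·R̄ = 2.574 × 4.1250 = 10.6177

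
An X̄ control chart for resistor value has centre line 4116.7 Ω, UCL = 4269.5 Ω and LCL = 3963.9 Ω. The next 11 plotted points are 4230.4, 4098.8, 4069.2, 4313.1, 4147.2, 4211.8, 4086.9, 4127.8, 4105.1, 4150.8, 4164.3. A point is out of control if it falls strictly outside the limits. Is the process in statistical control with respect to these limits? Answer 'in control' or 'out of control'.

out of control

Compare each point to [3963.9, 4269.5]: sample 4 = 4313.1 > UCL.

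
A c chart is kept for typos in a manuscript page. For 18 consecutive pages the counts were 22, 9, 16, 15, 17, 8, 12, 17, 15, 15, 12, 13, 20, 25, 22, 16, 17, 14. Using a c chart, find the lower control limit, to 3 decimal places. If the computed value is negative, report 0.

c̄ = (22 + 9 + 16 + 15 + 17 + 8 + 12 + 17 + 15 + 15 + 12 + 13 + 20 + 25 + 22 + 16 + 17 + 14) / 18 = 285 / 18 = 15.8333
LCL = c̄ − 3√c̄ = 15.8333 − 3 × 3.9791 = 3.8960

3.896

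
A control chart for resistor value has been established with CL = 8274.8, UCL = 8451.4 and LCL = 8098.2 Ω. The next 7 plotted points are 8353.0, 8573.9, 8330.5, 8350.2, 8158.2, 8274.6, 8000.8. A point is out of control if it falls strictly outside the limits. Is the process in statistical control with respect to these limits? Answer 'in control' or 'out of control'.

Compare each point to [8098.2, 8451.4]: sample 2 = 8573.9 > UCL; sample 7 = 8000.8 < LCL.

out of control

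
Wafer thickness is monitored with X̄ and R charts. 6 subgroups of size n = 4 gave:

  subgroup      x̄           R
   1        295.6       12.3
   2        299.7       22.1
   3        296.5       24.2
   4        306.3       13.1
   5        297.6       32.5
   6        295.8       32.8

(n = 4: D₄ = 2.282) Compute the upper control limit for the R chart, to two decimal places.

52.11

R̄ = (12.3 + 22.1 + 24.2 + 13.1 + 32.5 + 32.8) / 6 = 137.0000 / 6 = 22.8333
UCL_R = D₄·R̄ = 2.282 × 22.8333 = 52.1057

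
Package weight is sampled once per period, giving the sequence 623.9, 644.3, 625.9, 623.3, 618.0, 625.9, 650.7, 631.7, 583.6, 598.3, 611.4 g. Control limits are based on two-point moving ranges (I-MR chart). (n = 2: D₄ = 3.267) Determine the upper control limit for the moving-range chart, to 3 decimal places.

56.944

Moving ranges: 20.4, 18.4, 2.6, 5.3, 7.9, 24.8, 19.0, 48.1, 14.7, 13.1; M̄R̄ = 174.3000 / 10 = 17.4300
UCL_MR = D₄·M̄R̄ = 3.267 × 17.4300 = 56.9438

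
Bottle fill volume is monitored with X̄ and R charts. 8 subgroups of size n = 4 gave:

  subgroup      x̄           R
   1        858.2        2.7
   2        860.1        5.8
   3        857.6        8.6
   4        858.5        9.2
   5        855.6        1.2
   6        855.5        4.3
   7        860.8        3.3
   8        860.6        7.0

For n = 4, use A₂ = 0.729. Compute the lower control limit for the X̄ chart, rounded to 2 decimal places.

X̄̄ = (858.2 + 860.1 + 857.6 + 858.5 + 855.6 + 855.5 + 860.8 + 860.6) / 8 = 6866.9000 / 8 = 858.3625
R̄ = (2.7 + 5.8 + 8.6 + 9.2 + 1.2 + 4.3 + 3.3 + 7.0) / 8 = 42.1000 / 8 = 5.2625
LCL = X̄̄ − A₂·R̄ = 858.3625 − 0.729 × 5.2625 = 854.5261

854.53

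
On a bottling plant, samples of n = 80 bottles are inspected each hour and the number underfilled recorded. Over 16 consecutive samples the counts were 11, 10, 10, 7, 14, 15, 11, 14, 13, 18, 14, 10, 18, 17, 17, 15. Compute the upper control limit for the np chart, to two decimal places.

p̄ = Σdᵢ / (k·n) = 214 / (16 × 80) = 0.16719
UCL = np̄ + 3·√(np̄(1−p̄)) = 13.3750 + 3 × √(13.3750×0.83281) = 13.3750 + 3 × 3.3375 = 23.3875

23.39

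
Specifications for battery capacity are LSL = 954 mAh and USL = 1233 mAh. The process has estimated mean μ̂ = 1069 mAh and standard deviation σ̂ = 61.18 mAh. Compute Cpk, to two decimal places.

0.63

Cpu = (USL − μ̂) / (3σ̂) = (1233 − 1069) / (3 × 61.18) = 0.8935; Cpl = (μ̂ − LSL) / (3σ̂) = (1069 − 954) / (3 × 61.18) = 0.6266; Cpk = min(Cpu, Cpl) = 0.6266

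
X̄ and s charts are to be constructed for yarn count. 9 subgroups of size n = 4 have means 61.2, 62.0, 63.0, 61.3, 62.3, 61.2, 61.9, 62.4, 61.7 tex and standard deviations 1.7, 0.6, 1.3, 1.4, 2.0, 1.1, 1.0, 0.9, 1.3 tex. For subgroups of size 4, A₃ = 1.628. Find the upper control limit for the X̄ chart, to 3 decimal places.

63.933

X̄̄ = (61.2 + 62.0 + 63.0 + 61.3 + 62.3 + 61.2 + 61.9 + 62.4 + 61.7) / 9 = 61.8889
s̄ = (1.7 + 0.6 + 1.3 + 1.4 + 2.0 + 1.1 + 1.0 + 0.9 + 1.3) / 9 = 1.2556
UCL = X̄̄ + A₃·s̄ = 61.8889 + 1.628 × 1.2556 = 63.9329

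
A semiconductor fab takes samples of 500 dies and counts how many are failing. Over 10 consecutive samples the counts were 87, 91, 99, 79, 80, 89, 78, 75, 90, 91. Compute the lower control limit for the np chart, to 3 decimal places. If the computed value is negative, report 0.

p̄ = Σdᵢ / (k·n) = 859 / (10 × 500) = 0.17180
LCL = np̄ − 3·√(np̄(1−p̄)) = 85.9000 − 3 × 8.4346 = 60.5962

60.596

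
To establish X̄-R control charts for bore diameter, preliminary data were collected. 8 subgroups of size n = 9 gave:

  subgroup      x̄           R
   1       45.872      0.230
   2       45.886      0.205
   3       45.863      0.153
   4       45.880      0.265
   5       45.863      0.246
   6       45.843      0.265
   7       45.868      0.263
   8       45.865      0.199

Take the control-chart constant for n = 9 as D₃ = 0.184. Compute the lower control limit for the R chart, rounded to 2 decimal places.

R̄ = (0.230 + 0.205 + 0.153 + 0.265 + 0.246 + 0.265 + 0.263 + 0.199) / 8 = 1.8260 / 8 = 0.2283
LCL_R = D₃·R̄ = 0.184 × 0.2283 = 0.0420

0.04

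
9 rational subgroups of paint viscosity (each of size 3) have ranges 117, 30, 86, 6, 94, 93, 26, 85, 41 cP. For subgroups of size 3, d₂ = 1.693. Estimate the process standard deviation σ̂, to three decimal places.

R̄ = (117 + 30 + 86 + 6 + 94 + 93 + 26 + 85 + 41) / 9 = 64.2222
σ̂ = R̄ / d₂ = 64.2222 / 1.693 = 37.9340

37.934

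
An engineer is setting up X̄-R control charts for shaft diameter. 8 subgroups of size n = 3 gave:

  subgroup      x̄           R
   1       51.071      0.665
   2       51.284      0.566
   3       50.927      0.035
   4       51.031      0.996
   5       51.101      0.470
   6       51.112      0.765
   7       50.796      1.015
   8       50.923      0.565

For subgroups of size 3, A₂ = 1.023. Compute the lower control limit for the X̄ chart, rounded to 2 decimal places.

X̄̄ = (51.071 + 51.284 + 50.927 + 51.031 + 51.101 + 51.112 + 50.796 + 50.923) / 8 = 408.2450 / 8 = 51.0306
R̄ = (0.665 + 0.566 + 0.035 + 0.996 + 0.470 + 0.765 + 1.015 + 0.565) / 8 = 5.0770 / 8 = 0.6346
LCL = X̄̄ − A₂·R̄ = 51.0306 − 1.023 × 0.6346 = 50.3814

50.38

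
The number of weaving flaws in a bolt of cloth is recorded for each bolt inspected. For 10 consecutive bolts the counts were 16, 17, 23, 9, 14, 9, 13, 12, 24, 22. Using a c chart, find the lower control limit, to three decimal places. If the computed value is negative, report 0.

3.938

c̄ = (16 + 17 + 23 + 9 + 14 + 9 + 13 + 12 + 24 + 22) / 10 = 159 / 10 = 15.9000
LCL = c̄ − 3√c̄ = 15.9000 − 3 × 3.9875 = 3.9376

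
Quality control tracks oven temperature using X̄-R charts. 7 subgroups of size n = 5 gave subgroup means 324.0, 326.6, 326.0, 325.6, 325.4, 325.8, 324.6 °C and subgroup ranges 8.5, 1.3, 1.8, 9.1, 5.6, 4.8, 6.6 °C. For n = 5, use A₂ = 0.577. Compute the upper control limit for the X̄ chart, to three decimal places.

X̄̄ = (324.0 + 326.6 + 326.0 + 325.6 + 325.4 + 325.8 + 324.6) / 7 = 2278.0000 / 7 = 325.4286
R̄ = (8.5 + 1.3 + 1.8 + 9.1 + 5.6 + 4.8 + 6.6) / 7 = 37.7000 / 7 = 5.3857
UCL = X̄̄ + A₂·R̄ = 325.4286 + 0.577 × 5.3857 = 328.5361

328.536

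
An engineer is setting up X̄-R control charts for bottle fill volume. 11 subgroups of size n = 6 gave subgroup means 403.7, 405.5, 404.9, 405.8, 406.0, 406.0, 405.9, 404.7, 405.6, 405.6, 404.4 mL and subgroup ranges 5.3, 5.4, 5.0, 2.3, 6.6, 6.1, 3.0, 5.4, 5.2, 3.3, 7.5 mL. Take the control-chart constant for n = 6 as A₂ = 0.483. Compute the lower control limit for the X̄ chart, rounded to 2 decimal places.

402.86

X̄̄ = (403.7 + 405.5 + 404.9 + 405.8 + 406.0 + 406.0 + 405.9 + 404.7 + 405.6 + 405.6 + 404.4) / 11 = 4458.1000 / 11 = 405.2818
R̄ = (5.3 + 5.4 + 5.0 + 2.3 + 6.6 + 6.1 + 3.0 + 5.4 + 5.2 + 3.3 + 7.5) / 11 = 55.1000 / 11 = 5.0091
LCL = X̄̄ − A₂·R̄ = 405.2818 − 0.483 × 5.0091 = 402.8624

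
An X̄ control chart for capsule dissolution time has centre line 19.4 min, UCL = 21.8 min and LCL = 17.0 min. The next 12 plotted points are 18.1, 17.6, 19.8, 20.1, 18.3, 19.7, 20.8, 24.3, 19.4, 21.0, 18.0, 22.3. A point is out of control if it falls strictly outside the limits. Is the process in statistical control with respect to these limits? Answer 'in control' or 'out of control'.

Compare each point to [17.0, 21.8]: sample 8 = 24.3 > UCL; sample 12 = 22.3 > UCL.

out of control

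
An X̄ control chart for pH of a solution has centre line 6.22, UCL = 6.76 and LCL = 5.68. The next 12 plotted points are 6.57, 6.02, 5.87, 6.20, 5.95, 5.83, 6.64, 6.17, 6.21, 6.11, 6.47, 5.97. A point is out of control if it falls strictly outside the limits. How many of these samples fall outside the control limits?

0

All 12 points lie within [5.68, 6.76].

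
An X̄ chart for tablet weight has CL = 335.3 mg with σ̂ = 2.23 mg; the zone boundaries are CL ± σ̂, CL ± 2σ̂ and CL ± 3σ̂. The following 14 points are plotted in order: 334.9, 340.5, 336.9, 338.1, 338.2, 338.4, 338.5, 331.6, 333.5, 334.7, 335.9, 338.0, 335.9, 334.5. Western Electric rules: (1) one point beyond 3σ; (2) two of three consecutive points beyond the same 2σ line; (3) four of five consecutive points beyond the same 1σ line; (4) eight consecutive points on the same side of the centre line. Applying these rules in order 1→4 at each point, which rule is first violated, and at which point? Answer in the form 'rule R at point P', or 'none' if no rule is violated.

rule 3 at point 6

Zone of each point (C = within 1σ̂, B = 1σ̂–2σ̂, A = 2σ̂–3σ̂, * = beyond 3σ̂; sign = side of CL): 1:-C, 2:+A, 3:+C, 4:+B, 5:+B, 6:+B, 7:+B, 8:-B, 9:-C, 10:-C, 11:+C, 12:+B, 13:+C, 14:-C
Rule 3 (four of five consecutive points beyond the same 1σ limit) is satisfied at point 6.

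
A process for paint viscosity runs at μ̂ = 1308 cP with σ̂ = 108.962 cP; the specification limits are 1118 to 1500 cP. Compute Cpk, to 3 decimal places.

Cpu = (USL − μ̂) / (3σ̂) = (1500 − 1308) / (3 × 108.962) = 0.5874; Cpl = (μ̂ − LSL) / (3σ̂) = (1308 − 1118) / (3 × 108.962) = 0.5812; Cpk = min(Cpu, Cpl) = 0.5812

0.581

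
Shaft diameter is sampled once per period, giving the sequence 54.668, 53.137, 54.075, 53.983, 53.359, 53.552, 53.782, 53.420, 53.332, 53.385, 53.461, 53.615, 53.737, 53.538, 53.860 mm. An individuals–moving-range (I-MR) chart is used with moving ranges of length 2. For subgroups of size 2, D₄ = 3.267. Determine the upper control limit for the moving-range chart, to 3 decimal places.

Moving ranges: 1.531, 0.938, 0.092, 0.624, 0.193, 0.230, 0.362, 0.088, 0.053, 0.076, 0.154, 0.122, 0.199, 0.322; M̄R̄ = 4.9840 / 14 = 0.3560
UCL_MR = D₄·M̄R̄ = 3.267 × 0.3560 = 1.1631

1.163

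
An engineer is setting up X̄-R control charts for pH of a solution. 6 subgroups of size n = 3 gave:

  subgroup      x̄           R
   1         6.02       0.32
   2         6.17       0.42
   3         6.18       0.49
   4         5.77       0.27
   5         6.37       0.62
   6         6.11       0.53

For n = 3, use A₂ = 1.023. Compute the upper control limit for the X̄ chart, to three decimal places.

6.555

X̄̄ = (6.02 + 6.17 + 6.18 + 5.77 + 6.37 + 6.11) / 6 = 36.6200 / 6 = 6.1033
R̄ = (0.32 + 0.42 + 0.49 + 0.27 + 0.62 + 0.53) / 6 = 2.6500 / 6 = 0.4417
UCL = X̄̄ + A₂·R̄ = 6.1033 + 1.023 × 0.4417 = 6.5552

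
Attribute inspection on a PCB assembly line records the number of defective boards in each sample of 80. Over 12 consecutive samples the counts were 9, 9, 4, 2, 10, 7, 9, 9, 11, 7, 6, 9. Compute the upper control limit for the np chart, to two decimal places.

15.57

p̄ = Σdᵢ / (k·n) = 92 / (12 × 80) = 0.09583
UCL = np̄ + 3·√(np̄(1−p̄)) = 7.6667 + 3 × √(7.6667×0.90417) = 7.6667 + 3 × 2.6329 = 15.5652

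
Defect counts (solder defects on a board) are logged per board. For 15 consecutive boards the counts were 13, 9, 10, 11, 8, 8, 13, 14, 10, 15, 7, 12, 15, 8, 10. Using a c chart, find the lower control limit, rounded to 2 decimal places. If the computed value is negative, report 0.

0.98

c̄ = (13 + 9 + 10 + 11 + 8 + 8 + 13 + 14 + 10 + 15 + 7 + 12 + 15 + 8 + 10) / 15 = 163 / 15 = 10.8667
LCL = c̄ − 3√c̄ = 10.8667 − 3 × 3.2965 = 0.9773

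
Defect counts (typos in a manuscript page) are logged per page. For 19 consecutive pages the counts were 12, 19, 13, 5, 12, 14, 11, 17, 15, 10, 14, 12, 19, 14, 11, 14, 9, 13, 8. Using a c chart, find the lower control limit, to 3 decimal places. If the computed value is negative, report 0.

2.030

c̄ = (12 + 19 + 13 + 5 + 12 + 14 + 11 + 17 + 15 + 10 + 14 + 12 + 19 + 14 + 11 + 14 + 9 + 13 + 8) / 19 = 242 / 19 = 12.7368
LCL = c̄ − 3√c̄ = 12.7368 − 3 × 3.5689 = 2.0302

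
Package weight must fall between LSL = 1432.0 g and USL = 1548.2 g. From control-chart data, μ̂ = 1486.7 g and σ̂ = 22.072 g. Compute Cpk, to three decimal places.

Cpu = (USL − μ̂) / (3σ̂) = (1548.2 − 1486.7) / (3 × 22.072) = 0.9288; Cpl = (μ̂ − LSL) / (3σ̂) = (1486.7 − 1432.0) / (3 × 22.072) = 0.8261; Cpk = min(Cpu, Cpl) = 0.8261

0.826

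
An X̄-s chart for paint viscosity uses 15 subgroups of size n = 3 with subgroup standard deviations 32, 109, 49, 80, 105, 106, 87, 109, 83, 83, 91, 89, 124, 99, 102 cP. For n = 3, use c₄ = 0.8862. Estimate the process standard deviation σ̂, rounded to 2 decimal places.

s̄ = (32 + 109 + 49 + 80 + 105 + 106 + 87 + 109 + 83 + 83 + 91 + 89 + 124 + 99 + 102) / 15 = 89.8667
σ̂ = s̄ / c₄ = 89.8667 / 0.8862 = 101.4068

101.41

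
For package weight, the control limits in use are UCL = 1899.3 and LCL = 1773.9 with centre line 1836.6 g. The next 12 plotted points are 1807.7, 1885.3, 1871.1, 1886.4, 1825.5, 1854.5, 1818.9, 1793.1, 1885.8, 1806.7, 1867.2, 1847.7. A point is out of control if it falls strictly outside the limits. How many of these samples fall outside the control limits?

All 12 points lie within [1773.9, 1899.3].

0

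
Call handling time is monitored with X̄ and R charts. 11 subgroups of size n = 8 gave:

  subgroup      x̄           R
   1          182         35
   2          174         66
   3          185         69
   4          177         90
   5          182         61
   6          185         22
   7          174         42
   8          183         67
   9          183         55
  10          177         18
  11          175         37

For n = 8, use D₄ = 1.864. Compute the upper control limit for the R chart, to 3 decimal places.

R̄ = (35 + 66 + 69 + 90 + 61 + 22 + 42 + 67 + 55 + 18 + 37) / 11 = 562.0000 / 11 = 51.0909
UCL_R = D₄·R̄ = 1.864 × 51.0909 = 95.2335

95.233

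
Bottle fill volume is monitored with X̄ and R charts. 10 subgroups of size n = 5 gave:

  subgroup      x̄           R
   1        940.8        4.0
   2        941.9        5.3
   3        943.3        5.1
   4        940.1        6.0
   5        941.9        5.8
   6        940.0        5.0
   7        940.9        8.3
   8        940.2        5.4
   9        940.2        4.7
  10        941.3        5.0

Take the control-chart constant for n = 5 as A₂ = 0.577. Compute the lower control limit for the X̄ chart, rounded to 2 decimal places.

937.91

X̄̄ = (940.8 + 941.9 + 943.3 + 940.1 + 941.9 + 940.0 + 940.9 + 940.2 + 940.2 + 941.3) / 10 = 9410.6000 / 10 = 941.0600
R̄ = (4.0 + 5.3 + 5.1 + 6.0 + 5.8 + 5.0 + 8.3 + 5.4 + 4.7 + 5.0) / 10 = 54.6000 / 10 = 5.4600
LCL = X̄̄ − A₂·R̄ = 941.0600 − 0.577 × 5.4600 = 937.9096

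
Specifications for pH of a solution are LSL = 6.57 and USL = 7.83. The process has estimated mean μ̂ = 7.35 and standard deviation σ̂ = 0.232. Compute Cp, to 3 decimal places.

Cp = (USL − LSL) / (6σ̂) = (7.83 − 6.57) / (6 × 0.232) = 1.2600 / 1.3920 = 0.9052

0.905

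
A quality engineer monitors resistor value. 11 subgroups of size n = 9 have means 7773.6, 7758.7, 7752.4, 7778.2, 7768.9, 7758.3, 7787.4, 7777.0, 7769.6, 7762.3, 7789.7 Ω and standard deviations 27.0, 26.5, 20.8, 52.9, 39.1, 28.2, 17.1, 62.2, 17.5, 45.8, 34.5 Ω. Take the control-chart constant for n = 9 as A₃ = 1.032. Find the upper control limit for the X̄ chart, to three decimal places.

X̄̄ = (7773.6 + 7758.7 + 7752.4 + 7778.2 + 7768.9 + 7758.3 + 7787.4 + 7777.0 + 7769.6 + 7762.3 + 7789.7) / 11 = 7770.5545
s̄ = (27.0 + 26.5 + 20.8 + 52.9 + 39.1 + 28.2 + 17.1 + 62.2 + 17.5 + 45.8 + 34.5) / 11 = 33.7818
UCL = X̄̄ + A₃·s̄ = 7770.5545 + 1.032 × 33.7818 = 7805.4174

7805.417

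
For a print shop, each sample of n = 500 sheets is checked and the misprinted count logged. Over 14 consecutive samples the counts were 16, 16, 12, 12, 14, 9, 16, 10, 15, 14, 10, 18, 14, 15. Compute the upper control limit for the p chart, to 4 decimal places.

0.0491

p̄ = Σdᵢ / (k·n) = 191 / (14 × 500) = 0.02729
UCL = p̄ + 3·√(p̄(1−p̄)/n) = 0.02729 + 3 × √(0.02729×0.97271/500) = 0.02729 + 3 × 0.00729 = 0.04914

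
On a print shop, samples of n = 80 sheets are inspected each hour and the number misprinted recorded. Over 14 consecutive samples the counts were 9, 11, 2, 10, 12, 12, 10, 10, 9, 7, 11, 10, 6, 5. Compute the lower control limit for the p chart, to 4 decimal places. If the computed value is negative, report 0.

p̄ = Σdᵢ / (k·n) = 124 / (14 × 80) = 0.11071
LCL = p̄ − 3·√(p̄(1−p̄)/n) = 0.11071 − 3 × 0.03508 = 0.00547

0.0055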